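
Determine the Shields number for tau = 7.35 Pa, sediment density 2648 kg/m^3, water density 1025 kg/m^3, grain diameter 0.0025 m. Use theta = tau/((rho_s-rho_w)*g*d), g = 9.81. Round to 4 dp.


theta = tau / ((rho_s - rho_w) * g * d)
rho_s - rho_w = 2648 - 1025 = 1623
Denominator = 1623 * 9.81 * 0.0025 = 39.804075
theta = 7.35 / 39.804075
theta = 0.1847

0.1847


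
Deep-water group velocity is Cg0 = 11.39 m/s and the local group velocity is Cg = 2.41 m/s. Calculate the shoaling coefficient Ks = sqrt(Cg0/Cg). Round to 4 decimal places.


Ks = sqrt(Cg0 / Cg)
Ks = sqrt(11.39 / 2.41)
Ks = sqrt(4.7261)
Ks = 2.1740

2.1740


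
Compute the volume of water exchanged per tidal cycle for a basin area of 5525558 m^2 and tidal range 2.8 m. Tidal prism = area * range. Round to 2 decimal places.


Tidal prism = Area * Tidal range
P = 5525558 * 2.8
P = 15471562.40 m^3

15471562.40


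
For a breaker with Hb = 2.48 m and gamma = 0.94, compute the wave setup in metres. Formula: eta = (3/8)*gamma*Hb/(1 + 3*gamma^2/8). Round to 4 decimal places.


eta = (3/8) * gamma * Hb / (1 + 3*gamma^2/8)
Numerator = (3/8) * 0.94 * 2.48 = 0.874200
Denominator = 1 + 3*0.94^2/8 = 1 + 0.331350 = 1.331350
eta = 0.874200 / 1.331350
eta = 0.6566 m

0.6566


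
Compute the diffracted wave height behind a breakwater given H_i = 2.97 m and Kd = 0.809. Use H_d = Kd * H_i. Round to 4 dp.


H_d = Kd * H_i
H_d = 0.809 * 2.97
H_d = 2.4027 m

2.4027


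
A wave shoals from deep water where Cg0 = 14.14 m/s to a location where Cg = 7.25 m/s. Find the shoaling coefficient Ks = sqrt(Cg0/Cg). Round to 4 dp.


Ks = sqrt(Cg0 / Cg)
Ks = sqrt(14.14 / 7.25)
Ks = sqrt(1.9503)
Ks = 1.3965

1.3965


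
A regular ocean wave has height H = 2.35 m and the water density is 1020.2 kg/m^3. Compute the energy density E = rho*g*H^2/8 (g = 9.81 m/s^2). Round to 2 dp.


E = (1/8) * rho * g * H^2
E = (1/8) * 1020.2 * 9.81 * 2.35^2
E = 0.125 * 1020.2 * 9.81 * 5.5225
E = 6908.76 J/m^2

6908.76


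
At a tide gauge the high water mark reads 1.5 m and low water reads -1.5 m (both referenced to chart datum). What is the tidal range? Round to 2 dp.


Tidal range = High water - Low water
Tidal range = 1.5 - (-1.5)
Tidal range = 3.00 m

3.00


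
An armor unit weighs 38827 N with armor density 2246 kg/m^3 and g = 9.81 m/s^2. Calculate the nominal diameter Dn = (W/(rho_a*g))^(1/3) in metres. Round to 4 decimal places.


V = W / (rho_a * g)
V = 38827 / (2246 * 9.81)
V = 38827 / 22033.26
V = 1.762200 m^3
Dn = V^(1/3) = 1.762200^(1/3)
Dn = 1.2079 m

1.2079


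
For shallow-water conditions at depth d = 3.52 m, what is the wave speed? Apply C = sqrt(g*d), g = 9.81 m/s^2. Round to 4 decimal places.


Using the shallow-water approximation:
C = sqrt(g * d) = sqrt(9.81 * 3.52)
C = sqrt(34.5312)
C = 5.8763 m/s

5.8763


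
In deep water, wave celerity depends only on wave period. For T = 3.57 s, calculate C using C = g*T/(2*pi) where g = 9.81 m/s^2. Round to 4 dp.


We use the deep-water celerity formula:
C = g * T / (2 * pi)
C = 9.81 * 3.57 / (2 * 3.14159...)
C = 35.021700 / 6.283185
C = 5.5739 m/s

5.5739


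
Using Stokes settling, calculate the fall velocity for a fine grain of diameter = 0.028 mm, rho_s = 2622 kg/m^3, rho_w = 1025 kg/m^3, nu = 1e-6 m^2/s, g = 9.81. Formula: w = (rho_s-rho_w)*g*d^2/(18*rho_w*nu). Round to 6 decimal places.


w = (rho_s - rho_w) * g * d^2 / (18 * rho_w * nu)
d = 0.028 mm = 0.000028 m
rho_s - rho_w = 2622 - 1025 = 1597
Numerator = 1597 * 9.81 * (0.000028)^2 = 0.000012282591
Denominator = 18 * 1025 * 1e-6 = 0.018450
w = 0.000666 m/s

0.000666


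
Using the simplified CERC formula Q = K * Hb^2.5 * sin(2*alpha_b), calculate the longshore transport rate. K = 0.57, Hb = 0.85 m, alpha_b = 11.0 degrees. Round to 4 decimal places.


Q = K * Hb^2.5 * sin(2 * alpha_b)
Hb^2.5 = 0.85^2.5 = 0.666112
sin(2 * 11.0) = sin(22.0) = 0.374607
Q = 0.57 * 0.666112 * 0.374607
Q = 0.1422 m^3/s

0.1422


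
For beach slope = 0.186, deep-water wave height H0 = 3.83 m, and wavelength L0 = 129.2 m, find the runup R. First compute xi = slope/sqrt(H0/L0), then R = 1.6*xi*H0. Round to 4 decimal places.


xi = slope / sqrt(H0/L0)
H0/L0 = 3.83/129.2 = 0.029644
sqrt(0.029644) = 0.172174
xi = 0.186 / 0.172174 = 1.080301
R = 1.6 * xi * H0 = 1.6 * 1.080301 * 3.83
R = 6.6201 m

6.6201


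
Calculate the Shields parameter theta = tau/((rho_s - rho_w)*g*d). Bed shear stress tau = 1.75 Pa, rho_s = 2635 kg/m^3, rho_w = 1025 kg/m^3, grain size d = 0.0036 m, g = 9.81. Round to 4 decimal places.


theta = tau / ((rho_s - rho_w) * g * d)
rho_s - rho_w = 2635 - 1025 = 1610
Denominator = 1610 * 9.81 * 0.0036 = 56.858760
theta = 1.75 / 56.858760
theta = 0.0308

0.0308


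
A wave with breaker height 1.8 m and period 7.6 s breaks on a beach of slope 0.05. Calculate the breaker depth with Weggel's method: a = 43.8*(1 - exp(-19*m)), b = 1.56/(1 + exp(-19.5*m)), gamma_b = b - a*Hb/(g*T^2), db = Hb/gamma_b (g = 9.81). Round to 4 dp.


a = 43.8 * (1 - exp(-19 * m))
exp(-19 * 0.05) = exp(-0.9500) = 0.386741
a = 43.8 * (1 - 0.386741) = 26.860743
b = 1.56 / (1 + exp(-19.5 * m))
exp(-19.5 * 0.05) = exp(-0.9750) = 0.377192
b = 1.56 / (1 + 0.377192) = 1.132739
Hb / (g * T^2) = 1.8 / (9.81 * 7.6^2) = 1.8 / 566.6256 = 0.00317670
gamma_b = b - a * Hb/(g*T^2) = 1.132739 - 26.860743 * 0.00317670 = 1.047411
db = Hb / gamma_b = 1.8 / 1.047411
db = 1.7185 m

1.7185


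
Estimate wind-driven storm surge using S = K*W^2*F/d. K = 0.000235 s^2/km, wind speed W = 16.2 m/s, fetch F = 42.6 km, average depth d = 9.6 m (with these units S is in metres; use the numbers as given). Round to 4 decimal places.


S = K * W^2 * F / d
W^2 = 16.2^2 = 262.44
S = 0.000235 * 262.44 * 42.6 / 9.6
Numerator = 0.000235 * 262.44 * 42.6 = 2.627287
S = 2.627287 / 9.6 = 0.2737 m

0.2737


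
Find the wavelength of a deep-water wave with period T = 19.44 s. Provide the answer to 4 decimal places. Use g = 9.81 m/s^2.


L0 = g * T^2 / (2 * pi)
L0 = 9.81 * 19.44^2 / (2 * pi)
L0 = 9.81 * 377.9136 / 6.28319
L0 = 3707.3324 / 6.28319
L0 = 590.0403 m

590.0403


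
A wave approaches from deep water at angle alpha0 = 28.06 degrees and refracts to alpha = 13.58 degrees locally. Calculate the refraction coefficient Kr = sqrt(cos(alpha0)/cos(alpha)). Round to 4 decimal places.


Kr = sqrt(cos(alpha0) / cos(alpha))
cos(28.06) = 0.882455
cos(13.58) = 0.972043
Kr = sqrt(0.882455 / 0.972043)
Kr = sqrt(0.907836)
Kr = 0.9528

0.9528


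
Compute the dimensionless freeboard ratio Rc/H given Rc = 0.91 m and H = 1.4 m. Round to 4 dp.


Relative freeboard = Rc / H
= 0.91 / 1.4
= 0.6500

0.6500


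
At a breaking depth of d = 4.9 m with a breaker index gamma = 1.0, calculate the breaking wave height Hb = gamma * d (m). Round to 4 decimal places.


Hb = gamma * d
Hb = 1.0 * 4.9
Hb = 4.9000 m

4.9000


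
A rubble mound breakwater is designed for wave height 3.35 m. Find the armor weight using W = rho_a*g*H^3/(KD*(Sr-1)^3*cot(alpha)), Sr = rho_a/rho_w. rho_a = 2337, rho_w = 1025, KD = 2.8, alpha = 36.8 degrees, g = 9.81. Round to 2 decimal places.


Sr = rho_a / rho_w = 2337 / 1025 = 2.280000
(Sr - 1) = 1.280000
(Sr - 1)^3 = 2.097152
cot(36.8) = 1 / tan(36.8) = 1 / 0.748096 = 1.336728
Numerator = 2337 * 9.81 * 3.35^3 = 861910.4394
Denominator = 2.8 * 2.097152 * 1.336728 = 7.849299
W = 861910.4394 / 7.849299
W = 109807.32 N

109807.32


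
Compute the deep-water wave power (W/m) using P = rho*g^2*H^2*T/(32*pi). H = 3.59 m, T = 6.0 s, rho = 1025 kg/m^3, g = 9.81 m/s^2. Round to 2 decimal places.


P = rho * g^2 * H^2 * T / (32 * pi)
P = 1025 * 9.81^2 * 3.59^2 * 6.0 / (32 * pi)
P = 1025 * 96.2361 * 12.8881 * 6.0 / 100.53096
P = 75875.61 W/m

75875.61


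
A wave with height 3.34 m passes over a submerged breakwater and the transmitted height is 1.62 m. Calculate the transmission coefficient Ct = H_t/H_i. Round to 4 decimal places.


Ct = H_t / H_i
Ct = 1.62 / 3.34
Ct = 0.4850

0.4850


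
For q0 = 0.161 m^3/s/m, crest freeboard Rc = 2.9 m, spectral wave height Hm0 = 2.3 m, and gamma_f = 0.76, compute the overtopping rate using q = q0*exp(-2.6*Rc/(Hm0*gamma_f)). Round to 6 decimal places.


q = q0 * exp(-2.6 * Rc / (Hm0 * gamma_f))
Exponent = -2.6 * 2.9 / (2.3 * 0.76)
= -2.6 * 2.9 / 1.7480
= -4.313501
exp(-4.313501) = 0.013387
q = 0.161 * 0.013387
q = 0.002155 m^3/s/m

0.002155


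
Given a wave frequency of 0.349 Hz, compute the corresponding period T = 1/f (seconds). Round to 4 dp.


T = 1 / f
T = 1 / 0.349
T = 2.8653 s

2.8653


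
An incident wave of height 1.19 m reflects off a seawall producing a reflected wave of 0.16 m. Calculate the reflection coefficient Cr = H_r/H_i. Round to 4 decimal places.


Cr = H_r / H_i
Cr = 0.16 / 1.19
Cr = 0.1345

0.1345


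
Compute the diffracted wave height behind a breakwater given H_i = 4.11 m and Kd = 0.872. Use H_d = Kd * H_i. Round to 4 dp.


H_d = Kd * H_i
H_d = 0.872 * 4.11
H_d = 3.5839 m

3.5839


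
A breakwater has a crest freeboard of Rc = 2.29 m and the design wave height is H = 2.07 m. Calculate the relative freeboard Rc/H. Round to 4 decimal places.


Relative freeboard = Rc / H
= 2.29 / 2.07
= 1.1063

1.1063


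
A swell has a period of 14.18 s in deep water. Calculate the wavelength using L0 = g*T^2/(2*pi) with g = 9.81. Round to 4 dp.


L0 = g * T^2 / (2 * pi)
L0 = 9.81 * 14.18^2 / (2 * pi)
L0 = 9.81 * 201.0724 / 6.28319
L0 = 1972.5202 / 6.28319
L0 = 313.9363 m

313.9363


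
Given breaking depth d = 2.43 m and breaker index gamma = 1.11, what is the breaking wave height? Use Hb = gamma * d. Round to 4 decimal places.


Hb = gamma * d
Hb = 1.11 * 2.43
Hb = 2.6973 m

2.6973


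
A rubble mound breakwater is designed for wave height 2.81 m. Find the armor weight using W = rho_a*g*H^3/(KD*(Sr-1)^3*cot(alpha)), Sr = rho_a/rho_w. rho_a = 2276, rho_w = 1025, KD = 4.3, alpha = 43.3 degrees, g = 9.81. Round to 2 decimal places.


Sr = rho_a / rho_w = 2276 / 1025 = 2.220488
(Sr - 1) = 1.220488
(Sr - 1)^3 = 1.818027
cot(43.3) = 1 / tan(43.3) = 1 / 0.942352 = 1.061174
Numerator = 2276 * 9.81 * 2.81^3 = 495404.8167
Denominator = 4.3 * 1.818027 * 1.061174 = 8.295747
W = 495404.8167 / 8.295747
W = 59717.93 N

59717.93


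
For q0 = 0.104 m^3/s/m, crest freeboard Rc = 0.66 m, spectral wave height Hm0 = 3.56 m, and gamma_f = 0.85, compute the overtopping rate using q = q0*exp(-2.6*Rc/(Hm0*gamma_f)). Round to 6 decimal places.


q = q0 * exp(-2.6 * Rc / (Hm0 * gamma_f))
Exponent = -2.6 * 0.66 / (3.56 * 0.85)
= -2.6 * 0.66 / 3.0260
= -0.567085
exp(-0.567085) = 0.567176
q = 0.104 * 0.567176
q = 0.058986 m^3/s/m

0.058986


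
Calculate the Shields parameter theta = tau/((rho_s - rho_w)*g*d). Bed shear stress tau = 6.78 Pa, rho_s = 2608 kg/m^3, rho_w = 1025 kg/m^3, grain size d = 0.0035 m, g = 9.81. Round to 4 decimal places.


theta = tau / ((rho_s - rho_w) * g * d)
rho_s - rho_w = 2608 - 1025 = 1583
Denominator = 1583 * 9.81 * 0.0035 = 54.352305
theta = 6.78 / 54.352305
theta = 0.1247

0.1247


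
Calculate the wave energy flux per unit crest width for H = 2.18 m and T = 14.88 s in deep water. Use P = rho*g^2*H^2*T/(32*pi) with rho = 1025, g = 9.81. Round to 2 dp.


P = rho * g^2 * H^2 * T / (32 * pi)
P = 1025 * 9.81^2 * 2.18^2 * 14.88 / (32 * pi)
P = 1025 * 96.2361 * 4.7524 * 14.88 / 100.53096
P = 69386.97 W/m

69386.97


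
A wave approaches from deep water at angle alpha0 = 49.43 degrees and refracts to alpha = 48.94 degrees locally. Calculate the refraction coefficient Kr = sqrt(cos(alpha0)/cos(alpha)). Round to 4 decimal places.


Kr = sqrt(cos(alpha0) / cos(alpha))
cos(49.43) = 0.650377
cos(48.94) = 0.656849
Kr = sqrt(0.650377 / 0.656849)
Kr = sqrt(0.990146)
Kr = 0.9951

0.9951


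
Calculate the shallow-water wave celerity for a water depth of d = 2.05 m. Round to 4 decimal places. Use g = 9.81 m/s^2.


Using the shallow-water approximation:
C = sqrt(g * d) = sqrt(9.81 * 2.05)
C = sqrt(20.1105)
C = 4.4845 m/s

4.4845


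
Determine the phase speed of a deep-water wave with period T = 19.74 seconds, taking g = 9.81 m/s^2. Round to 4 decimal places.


We use the deep-water celerity formula:
C = g * T / (2 * pi)
C = 9.81 * 19.74 / (2 * 3.14159...)
C = 193.649400 / 6.283185
C = 30.8203 m/s

30.8203


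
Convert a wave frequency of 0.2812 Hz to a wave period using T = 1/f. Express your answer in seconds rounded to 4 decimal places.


T = 1 / f
T = 1 / 0.2812
T = 3.5562 s

3.5562


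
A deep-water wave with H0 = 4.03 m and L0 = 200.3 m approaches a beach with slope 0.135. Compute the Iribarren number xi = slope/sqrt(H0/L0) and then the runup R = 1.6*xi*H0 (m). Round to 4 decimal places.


xi = slope / sqrt(H0/L0)
H0/L0 = 4.03/200.3 = 0.020120
sqrt(0.020120) = 0.141844
xi = 0.135 / 0.141844 = 0.951747
R = 1.6 * xi * H0 = 1.6 * 0.951747 * 4.03
R = 6.1369 m

6.1369


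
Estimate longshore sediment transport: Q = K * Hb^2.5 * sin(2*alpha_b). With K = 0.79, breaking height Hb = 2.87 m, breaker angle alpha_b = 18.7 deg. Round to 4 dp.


Q = K * Hb^2.5 * sin(2 * alpha_b)
Hb^2.5 = 2.87^2.5 = 13.954194
sin(2 * 18.7) = sin(37.4) = 0.607376
Q = 0.79 * 13.954194 * 0.607376
Q = 6.6956 m^3/s

6.6956


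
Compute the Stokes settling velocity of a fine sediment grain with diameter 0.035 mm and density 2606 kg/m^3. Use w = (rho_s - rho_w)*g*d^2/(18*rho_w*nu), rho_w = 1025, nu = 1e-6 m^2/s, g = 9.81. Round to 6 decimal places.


w = (rho_s - rho_w) * g * d^2 / (18 * rho_w * nu)
d = 0.035 mm = 0.000035 m
rho_s - rho_w = 2606 - 1025 = 1581
Numerator = 1581 * 9.81 * (0.000035)^2 = 0.000018999272
Denominator = 18 * 1025 * 1e-6 = 0.018450
w = 0.001030 m/s

0.001030


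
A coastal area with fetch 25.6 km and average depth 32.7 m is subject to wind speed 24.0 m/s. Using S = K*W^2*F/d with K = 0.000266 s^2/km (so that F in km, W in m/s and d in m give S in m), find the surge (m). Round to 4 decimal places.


S = K * W^2 * F / d
W^2 = 24.0^2 = 576.00
S = 0.000266 * 576.00 * 25.6 / 32.7
Numerator = 0.000266 * 576.00 * 25.6 = 3.922330
S = 3.922330 / 32.7 = 0.1199 m

0.1199


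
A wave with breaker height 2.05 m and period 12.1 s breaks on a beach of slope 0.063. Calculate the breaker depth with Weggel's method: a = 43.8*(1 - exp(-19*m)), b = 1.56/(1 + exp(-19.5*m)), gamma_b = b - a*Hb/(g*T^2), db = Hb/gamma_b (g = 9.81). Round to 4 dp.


a = 43.8 * (1 - exp(-19 * m))
exp(-19 * 0.063) = exp(-1.1970) = 0.302099
a = 43.8 * (1 - 0.302099) = 30.568057
b = 1.56 / (1 + exp(-19.5 * m))
exp(-19.5 * 0.063) = exp(-1.2285) = 0.292731
b = 1.56 / (1 + 0.292731) = 1.206747
Hb / (g * T^2) = 2.05 / (9.81 * 12.1^2) = 2.05 / 1436.2821 = 0.00142730
gamma_b = b - a * Hb/(g*T^2) = 1.206747 - 30.568057 * 0.00142730 = 1.163118
db = Hb / gamma_b = 2.05 / 1.163118
db = 1.7625 m

1.7625


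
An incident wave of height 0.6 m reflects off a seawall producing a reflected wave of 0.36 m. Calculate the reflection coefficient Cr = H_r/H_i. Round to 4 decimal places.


Cr = H_r / H_i
Cr = 0.36 / 0.6
Cr = 0.6000

0.6000


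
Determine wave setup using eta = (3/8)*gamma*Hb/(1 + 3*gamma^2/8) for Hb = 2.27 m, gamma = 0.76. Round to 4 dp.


eta = (3/8) * gamma * Hb / (1 + 3*gamma^2/8)
Numerator = (3/8) * 0.76 * 2.27 = 0.646950
Denominator = 1 + 3*0.76^2/8 = 1 + 0.216600 = 1.216600
eta = 0.646950 / 1.216600
eta = 0.5318 m

0.5318


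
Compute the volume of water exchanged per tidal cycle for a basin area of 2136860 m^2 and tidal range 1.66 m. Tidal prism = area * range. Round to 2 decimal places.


Tidal prism = Area * Tidal range
P = 2136860 * 1.66
P = 3547187.60 m^3

3547187.60


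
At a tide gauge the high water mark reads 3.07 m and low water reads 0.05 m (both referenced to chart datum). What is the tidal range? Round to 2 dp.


Tidal range = High water - Low water
Tidal range = 3.07 - (0.05)
Tidal range = 3.02 m

3.02


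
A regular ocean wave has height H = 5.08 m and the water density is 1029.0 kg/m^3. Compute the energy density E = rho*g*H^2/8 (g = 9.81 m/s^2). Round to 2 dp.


E = (1/8) * rho * g * H^2
E = (1/8) * 1029.0 * 9.81 * 5.08^2
E = 0.125 * 1029.0 * 9.81 * 25.8064
E = 32562.81 J/m^2

32562.81


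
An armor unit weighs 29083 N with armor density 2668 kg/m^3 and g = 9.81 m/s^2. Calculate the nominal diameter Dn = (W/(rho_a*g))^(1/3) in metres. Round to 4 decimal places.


V = W / (rho_a * g)
V = 29083 / (2668 * 9.81)
V = 29083 / 26173.08
V = 1.111180 m^3
Dn = V^(1/3) = 1.111180^(1/3)
Dn = 1.0358 m

1.0358


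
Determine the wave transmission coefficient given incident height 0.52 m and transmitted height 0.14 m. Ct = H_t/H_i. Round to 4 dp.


Ct = H_t / H_i
Ct = 0.14 / 0.52
Ct = 0.2692

0.2692


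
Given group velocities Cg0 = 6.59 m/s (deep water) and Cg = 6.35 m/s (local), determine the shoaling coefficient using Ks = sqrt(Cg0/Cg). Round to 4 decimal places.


Ks = sqrt(Cg0 / Cg)
Ks = sqrt(6.59 / 6.35)
Ks = sqrt(1.0378)
Ks = 1.0187

1.0187


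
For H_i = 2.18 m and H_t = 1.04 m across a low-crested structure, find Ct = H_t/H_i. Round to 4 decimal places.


Ct = H_t / H_i
Ct = 1.04 / 2.18
Ct = 0.4771

0.4771


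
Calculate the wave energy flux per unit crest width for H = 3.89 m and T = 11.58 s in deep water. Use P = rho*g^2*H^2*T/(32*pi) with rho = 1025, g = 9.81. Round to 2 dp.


P = rho * g^2 * H^2 * T / (32 * pi)
P = 1025 * 9.81^2 * 3.89^2 * 11.58 / (32 * pi)
P = 1025 * 96.2361 * 15.1321 * 11.58 / 100.53096
P = 171937.18 W/m

171937.18


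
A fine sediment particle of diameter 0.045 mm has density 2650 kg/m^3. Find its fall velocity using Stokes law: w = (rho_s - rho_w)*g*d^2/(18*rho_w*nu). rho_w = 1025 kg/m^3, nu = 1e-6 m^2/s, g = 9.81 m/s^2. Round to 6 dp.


w = (rho_s - rho_w) * g * d^2 / (18 * rho_w * nu)
d = 0.045 mm = 0.000045 m
rho_s - rho_w = 2650 - 1025 = 1625
Numerator = 1625 * 9.81 * (0.000045)^2 = 0.000032281031
Denominator = 18 * 1025 * 1e-6 = 0.018450
w = 0.001750 m/s

0.001750


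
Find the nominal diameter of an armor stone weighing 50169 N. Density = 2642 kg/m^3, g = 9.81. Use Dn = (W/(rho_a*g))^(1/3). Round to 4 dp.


V = W / (rho_a * g)
V = 50169 / (2642 * 9.81)
V = 50169 / 25918.02
V = 1.935680 m^3
Dn = V^(1/3) = 1.935680^(1/3)
Dn = 1.2463 m

1.2463


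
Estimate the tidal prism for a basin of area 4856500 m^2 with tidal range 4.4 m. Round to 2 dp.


Tidal prism = Area * Tidal range
P = 4856500 * 4.4
P = 21368600.00 m^3

21368600.00


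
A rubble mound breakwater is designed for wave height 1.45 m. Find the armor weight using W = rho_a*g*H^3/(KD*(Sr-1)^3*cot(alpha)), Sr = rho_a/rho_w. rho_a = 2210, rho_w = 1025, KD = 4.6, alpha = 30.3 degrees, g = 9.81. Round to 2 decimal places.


Sr = rho_a / rho_w = 2210 / 1025 = 2.156098
(Sr - 1) = 1.156098
(Sr - 1)^3 = 1.545196
cot(30.3) = 1 / tan(30.3) = 1 / 0.584353 = 1.711295
Numerator = 2210 * 9.81 * 1.45^3 = 66094.4949
Denominator = 4.6 * 1.545196 * 1.711295 = 12.163712
W = 66094.4949 / 12.163712
W = 5433.74 N

5433.74


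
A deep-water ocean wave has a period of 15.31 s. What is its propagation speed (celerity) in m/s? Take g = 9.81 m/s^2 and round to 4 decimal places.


We use the deep-water celerity formula:
C = g * T / (2 * pi)
C = 9.81 * 15.31 / (2 * 3.14159...)
C = 150.191100 / 6.283185
C = 23.9037 m/s

23.9037


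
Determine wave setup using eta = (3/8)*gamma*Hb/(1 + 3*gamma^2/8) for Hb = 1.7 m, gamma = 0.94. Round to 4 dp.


eta = (3/8) * gamma * Hb / (1 + 3*gamma^2/8)
Numerator = (3/8) * 0.94 * 1.7 = 0.599250
Denominator = 1 + 3*0.94^2/8 = 1 + 0.331350 = 1.331350
eta = 0.599250 / 1.331350
eta = 0.4501 m

0.4501


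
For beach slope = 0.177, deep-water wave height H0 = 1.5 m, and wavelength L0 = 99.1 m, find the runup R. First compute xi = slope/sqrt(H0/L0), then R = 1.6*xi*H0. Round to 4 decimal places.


xi = slope / sqrt(H0/L0)
H0/L0 = 1.5/99.1 = 0.015136
sqrt(0.015136) = 0.123029
xi = 0.177 / 0.123029 = 1.438681
R = 1.6 * xi * H0 = 1.6 * 1.438681 * 1.5
R = 3.4528 m

3.4528


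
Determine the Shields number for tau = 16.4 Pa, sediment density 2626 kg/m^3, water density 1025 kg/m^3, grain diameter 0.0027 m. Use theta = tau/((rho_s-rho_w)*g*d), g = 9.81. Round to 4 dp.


theta = tau / ((rho_s - rho_w) * g * d)
rho_s - rho_w = 2626 - 1025 = 1601
Denominator = 1601 * 9.81 * 0.0027 = 42.405687
theta = 16.4 / 42.405687
theta = 0.3867

0.3867


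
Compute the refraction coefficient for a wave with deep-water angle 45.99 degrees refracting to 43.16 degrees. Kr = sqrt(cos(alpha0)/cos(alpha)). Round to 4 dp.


Kr = sqrt(cos(alpha0) / cos(alpha))
cos(45.99) = 0.694784
cos(43.16) = 0.729446
Kr = sqrt(0.694784 / 0.729446)
Kr = sqrt(0.952481)
Kr = 0.9760

0.9760


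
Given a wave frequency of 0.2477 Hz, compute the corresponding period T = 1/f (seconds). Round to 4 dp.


T = 1 / f
T = 1 / 0.2477
T = 4.0371 s

4.0371


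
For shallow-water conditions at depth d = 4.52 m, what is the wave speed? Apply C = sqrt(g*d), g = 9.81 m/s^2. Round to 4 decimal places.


Using the shallow-water approximation:
C = sqrt(g * d) = sqrt(9.81 * 4.52)
C = sqrt(44.3412)
C = 6.6589 m/s

6.6589


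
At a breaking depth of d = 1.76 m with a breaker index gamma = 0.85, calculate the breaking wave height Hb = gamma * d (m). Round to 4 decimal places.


Hb = gamma * d
Hb = 0.85 * 1.76
Hb = 1.4960 m

1.4960


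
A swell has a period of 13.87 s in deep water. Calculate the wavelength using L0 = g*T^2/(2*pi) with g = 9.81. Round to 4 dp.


L0 = g * T^2 / (2 * pi)
L0 = 9.81 * 13.87^2 / (2 * pi)
L0 = 9.81 * 192.3769 / 6.28319
L0 = 1887.2174 / 6.28319
L0 = 300.3600 m

300.3600


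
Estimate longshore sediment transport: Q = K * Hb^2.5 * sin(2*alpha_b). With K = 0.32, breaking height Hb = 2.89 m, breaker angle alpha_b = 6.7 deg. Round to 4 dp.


Q = K * Hb^2.5 * sin(2 * alpha_b)
Hb^2.5 = 2.89^2.5 = 14.198570
sin(2 * 6.7) = sin(13.4) = 0.231748
Q = 0.32 * 14.198570 * 0.231748
Q = 1.0530 m^3/s

1.0530


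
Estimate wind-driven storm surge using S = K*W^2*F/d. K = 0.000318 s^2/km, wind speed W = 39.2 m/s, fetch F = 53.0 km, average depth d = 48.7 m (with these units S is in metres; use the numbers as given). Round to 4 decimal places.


S = K * W^2 * F / d
W^2 = 39.2^2 = 1536.64
S = 0.000318 * 1536.64 * 53.0 / 48.7
Numerator = 0.000318 * 1536.64 * 53.0 = 25.898531
S = 25.898531 / 48.7 = 0.5318 m

0.5318


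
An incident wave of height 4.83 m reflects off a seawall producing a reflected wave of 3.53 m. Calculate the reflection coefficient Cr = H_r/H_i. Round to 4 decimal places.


Cr = H_r / H_i
Cr = 3.53 / 4.83
Cr = 0.7308

0.7308


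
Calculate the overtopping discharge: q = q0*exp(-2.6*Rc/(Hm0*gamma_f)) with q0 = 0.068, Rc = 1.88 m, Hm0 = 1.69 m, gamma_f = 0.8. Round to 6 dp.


q = q0 * exp(-2.6 * Rc / (Hm0 * gamma_f))
Exponent = -2.6 * 1.88 / (1.69 * 0.8)
= -2.6 * 1.88 / 1.3520
= -3.615385
exp(-3.615385) = 0.026907
q = 0.068 * 0.026907
q = 0.001830 m^3/s/m

0.001830


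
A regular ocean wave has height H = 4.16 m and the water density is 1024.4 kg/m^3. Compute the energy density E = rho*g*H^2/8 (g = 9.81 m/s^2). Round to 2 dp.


E = (1/8) * rho * g * H^2
E = (1/8) * 1024.4 * 9.81 * 4.16^2
E = 0.125 * 1024.4 * 9.81 * 17.3056
E = 21738.78 J/m^2

21738.78


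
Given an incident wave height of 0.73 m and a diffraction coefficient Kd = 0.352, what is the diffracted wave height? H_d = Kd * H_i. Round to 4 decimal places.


H_d = Kd * H_i
H_d = 0.352 * 0.73
H_d = 0.2570 m

0.2570


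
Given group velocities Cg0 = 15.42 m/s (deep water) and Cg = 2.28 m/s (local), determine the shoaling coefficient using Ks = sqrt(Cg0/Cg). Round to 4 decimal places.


Ks = sqrt(Cg0 / Cg)
Ks = sqrt(15.42 / 2.28)
Ks = sqrt(6.7632)
Ks = 2.6006

2.6006


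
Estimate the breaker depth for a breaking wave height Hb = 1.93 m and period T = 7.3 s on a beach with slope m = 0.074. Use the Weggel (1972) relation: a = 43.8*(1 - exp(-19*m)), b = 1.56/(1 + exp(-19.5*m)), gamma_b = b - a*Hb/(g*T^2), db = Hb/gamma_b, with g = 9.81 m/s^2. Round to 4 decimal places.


a = 43.8 * (1 - exp(-19 * m))
exp(-19 * 0.074) = exp(-1.4060) = 0.245122
a = 43.8 * (1 - 0.245122) = 33.063665
b = 1.56 / (1 + exp(-19.5 * m))
exp(-19.5 * 0.074) = exp(-1.4430) = 0.236218
b = 1.56 / (1 + 0.236218) = 1.261913
Hb / (g * T^2) = 1.93 / (9.81 * 7.3^2) = 1.93 / 522.7749 = 0.00369184
gamma_b = b - a * Hb/(g*T^2) = 1.261913 - 33.063665 * 0.00369184 = 1.139848
db = Hb / gamma_b = 1.93 / 1.139848
db = 1.6932 m

1.6932


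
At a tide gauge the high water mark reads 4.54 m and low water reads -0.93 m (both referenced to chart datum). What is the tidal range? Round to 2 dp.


Tidal range = High water - Low water
Tidal range = 4.54 - (-0.93)
Tidal range = 5.47 m

5.47


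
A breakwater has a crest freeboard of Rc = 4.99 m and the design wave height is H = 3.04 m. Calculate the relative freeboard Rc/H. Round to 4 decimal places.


Relative freeboard = Rc / H
= 4.99 / 3.04
= 1.6414

1.6414


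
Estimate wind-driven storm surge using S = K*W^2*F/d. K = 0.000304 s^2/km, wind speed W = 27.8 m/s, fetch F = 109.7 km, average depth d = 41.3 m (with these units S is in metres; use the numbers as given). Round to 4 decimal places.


S = K * W^2 * F / d
W^2 = 27.8^2 = 772.84
S = 0.000304 * 772.84 * 109.7 / 41.3
Numerator = 0.000304 * 772.84 * 109.7 = 25.773287
S = 25.773287 / 41.3 = 0.6241 m

0.6241


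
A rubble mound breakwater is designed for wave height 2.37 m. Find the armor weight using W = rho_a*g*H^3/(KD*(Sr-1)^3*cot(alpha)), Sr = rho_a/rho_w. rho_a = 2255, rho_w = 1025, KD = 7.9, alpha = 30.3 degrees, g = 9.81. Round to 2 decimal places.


Sr = rho_a / rho_w = 2255 / 1025 = 2.200000
(Sr - 1) = 1.200000
(Sr - 1)^3 = 1.728000
cot(30.3) = 1 / tan(30.3) = 1 / 0.584353 = 1.711295
Numerator = 2255 * 9.81 * 2.37^3 = 294483.2460
Denominator = 7.9 * 1.728000 * 1.711295 = 23.361229
W = 294483.2460 / 23.361229
W = 12605.64 N

12605.64


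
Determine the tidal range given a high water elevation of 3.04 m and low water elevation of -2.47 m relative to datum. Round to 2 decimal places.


Tidal range = High water - Low water
Tidal range = 3.04 - (-2.47)
Tidal range = 5.51 m

5.51


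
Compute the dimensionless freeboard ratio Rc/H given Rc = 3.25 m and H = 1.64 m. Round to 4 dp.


Relative freeboard = Rc / H
= 3.25 / 1.64
= 1.9817

1.9817


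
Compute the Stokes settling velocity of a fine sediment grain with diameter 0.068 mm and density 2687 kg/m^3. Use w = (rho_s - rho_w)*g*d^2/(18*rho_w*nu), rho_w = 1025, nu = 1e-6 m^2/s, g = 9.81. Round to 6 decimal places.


w = (rho_s - rho_w) * g * d^2 / (18 * rho_w * nu)
d = 0.068 mm = 0.000068 m
rho_s - rho_w = 2687 - 1025 = 1662
Numerator = 1662 * 9.81 * (0.000068)^2 = 0.000075390713
Denominator = 18 * 1025 * 1e-6 = 0.018450
w = 0.004086 m/s

0.004086


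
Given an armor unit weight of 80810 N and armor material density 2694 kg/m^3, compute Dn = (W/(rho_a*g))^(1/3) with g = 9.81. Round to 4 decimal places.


V = W / (rho_a * g)
V = 80810 / (2694 * 9.81)
V = 80810 / 26428.14
V = 3.057726 m^3
Dn = V^(1/3) = 3.057726^(1/3)
Dn = 1.4514 m

1.4514


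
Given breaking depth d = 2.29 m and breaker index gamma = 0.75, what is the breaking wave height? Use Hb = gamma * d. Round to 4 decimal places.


Hb = gamma * d
Hb = 0.75 * 2.29
Hb = 1.7175 m

1.7175


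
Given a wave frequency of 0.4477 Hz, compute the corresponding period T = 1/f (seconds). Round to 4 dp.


T = 1 / f
T = 1 / 0.4477
T = 2.2336 s

2.2336


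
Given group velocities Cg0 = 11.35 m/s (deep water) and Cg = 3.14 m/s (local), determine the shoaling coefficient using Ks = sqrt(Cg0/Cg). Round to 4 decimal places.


Ks = sqrt(Cg0 / Cg)
Ks = sqrt(11.35 / 3.14)
Ks = sqrt(3.6146)
Ks = 1.9012

1.9012


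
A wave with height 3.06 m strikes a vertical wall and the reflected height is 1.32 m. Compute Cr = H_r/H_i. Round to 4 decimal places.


Cr = H_r / H_i
Cr = 1.32 / 3.06
Cr = 0.4314

0.4314


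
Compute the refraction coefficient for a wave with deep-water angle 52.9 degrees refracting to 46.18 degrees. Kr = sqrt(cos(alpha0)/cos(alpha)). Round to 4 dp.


Kr = sqrt(cos(alpha0) / cos(alpha))
cos(52.9) = 0.603208
cos(46.18) = 0.692395
Kr = sqrt(0.603208 / 0.692395)
Kr = sqrt(0.871190)
Kr = 0.9334

0.9334


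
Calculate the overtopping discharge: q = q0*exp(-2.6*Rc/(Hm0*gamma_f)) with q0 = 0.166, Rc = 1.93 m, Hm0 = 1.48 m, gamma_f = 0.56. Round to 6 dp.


q = q0 * exp(-2.6 * Rc / (Hm0 * gamma_f))
Exponent = -2.6 * 1.93 / (1.48 * 0.56)
= -2.6 * 1.93 / 0.8288
= -6.054537
exp(-6.054537) = 0.002347
q = 0.166 * 0.002347
q = 0.000390 m^3/s/m

0.000390


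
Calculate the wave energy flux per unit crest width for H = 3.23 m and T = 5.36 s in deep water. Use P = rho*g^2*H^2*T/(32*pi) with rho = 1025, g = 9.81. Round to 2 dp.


P = rho * g^2 * H^2 * T / (32 * pi)
P = 1025 * 9.81^2 * 3.23^2 * 5.36 / (32 * pi)
P = 1025 * 96.2361 * 10.4329 * 5.36 / 100.53096
P = 54869.61 W/m

54869.61


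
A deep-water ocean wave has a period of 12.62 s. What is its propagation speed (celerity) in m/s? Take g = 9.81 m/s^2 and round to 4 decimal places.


We use the deep-water celerity formula:
C = g * T / (2 * pi)
C = 9.81 * 12.62 / (2 * 3.14159...)
C = 123.802200 / 6.283185
C = 19.7037 m/s

19.7037


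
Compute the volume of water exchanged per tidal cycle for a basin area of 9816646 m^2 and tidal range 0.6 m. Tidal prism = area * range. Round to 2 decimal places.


Tidal prism = Area * Tidal range
P = 9816646 * 0.6
P = 5889987.60 m^3

5889987.60


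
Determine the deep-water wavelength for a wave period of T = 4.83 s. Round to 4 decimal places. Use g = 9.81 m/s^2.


L0 = g * T^2 / (2 * pi)
L0 = 9.81 * 4.83^2 / (2 * pi)
L0 = 9.81 * 23.3289 / 6.28319
L0 = 228.8565 / 6.28319
L0 = 36.4236 m

36.4236


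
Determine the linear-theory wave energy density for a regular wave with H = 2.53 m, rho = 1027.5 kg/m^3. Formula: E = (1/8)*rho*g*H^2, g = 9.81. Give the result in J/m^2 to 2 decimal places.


E = (1/8) * rho * g * H^2
E = (1/8) * 1027.5 * 9.81 * 2.53^2
E = 0.125 * 1027.5 * 9.81 * 6.4009
E = 8064.95 J/m^2

8064.95


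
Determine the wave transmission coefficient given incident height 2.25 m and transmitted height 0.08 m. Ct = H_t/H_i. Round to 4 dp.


Ct = H_t / H_i
Ct = 0.08 / 2.25
Ct = 0.0356

0.0356


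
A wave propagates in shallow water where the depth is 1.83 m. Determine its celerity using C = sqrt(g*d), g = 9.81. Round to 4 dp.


Using the shallow-water approximation:
C = sqrt(g * d) = sqrt(9.81 * 1.83)
C = sqrt(17.9523)
C = 4.2370 m/s

4.2370


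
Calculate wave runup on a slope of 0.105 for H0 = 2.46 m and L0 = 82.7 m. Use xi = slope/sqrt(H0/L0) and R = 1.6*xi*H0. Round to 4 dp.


xi = slope / sqrt(H0/L0)
H0/L0 = 2.46/82.7 = 0.029746
sqrt(0.029746) = 0.172470
xi = 0.105 / 0.172470 = 0.608800
R = 1.6 * xi * H0 = 1.6 * 0.608800 * 2.46
R = 2.3962 m

2.3962


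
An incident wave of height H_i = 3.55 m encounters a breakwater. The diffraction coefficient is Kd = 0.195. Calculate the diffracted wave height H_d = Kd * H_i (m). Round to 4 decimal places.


H_d = Kd * H_i
H_d = 0.195 * 3.55
H_d = 0.6923 m

0.6923


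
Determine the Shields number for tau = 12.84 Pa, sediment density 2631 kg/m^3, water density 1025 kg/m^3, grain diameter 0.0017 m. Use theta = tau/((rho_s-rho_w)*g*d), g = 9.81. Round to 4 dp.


theta = tau / ((rho_s - rho_w) * g * d)
rho_s - rho_w = 2631 - 1025 = 1606
Denominator = 1606 * 9.81 * 0.0017 = 26.783262
theta = 12.84 / 26.783262
theta = 0.4794

0.4794


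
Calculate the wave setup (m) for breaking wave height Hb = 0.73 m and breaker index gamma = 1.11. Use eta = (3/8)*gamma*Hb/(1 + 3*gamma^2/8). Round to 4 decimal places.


eta = (3/8) * gamma * Hb / (1 + 3*gamma^2/8)
Numerator = (3/8) * 1.11 * 0.73 = 0.303862
Denominator = 1 + 3*1.11^2/8 = 1 + 0.462038 = 1.462038
eta = 0.303862 / 1.462038
eta = 0.2078 m

0.2078


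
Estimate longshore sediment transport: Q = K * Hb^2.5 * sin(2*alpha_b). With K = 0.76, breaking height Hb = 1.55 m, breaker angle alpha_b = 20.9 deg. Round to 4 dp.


Q = K * Hb^2.5 * sin(2 * alpha_b)
Hb^2.5 = 1.55^2.5 = 2.991088
sin(2 * 20.9) = sin(41.8) = 0.666532
Q = 0.76 * 2.991088 * 0.666532
Q = 1.5152 m^3/s

1.5152


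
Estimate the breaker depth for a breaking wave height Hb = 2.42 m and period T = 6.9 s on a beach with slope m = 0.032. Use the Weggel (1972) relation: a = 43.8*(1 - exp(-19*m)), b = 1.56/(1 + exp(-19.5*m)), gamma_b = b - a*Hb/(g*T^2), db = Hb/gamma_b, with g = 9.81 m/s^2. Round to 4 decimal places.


a = 43.8 * (1 - exp(-19 * m))
exp(-19 * 0.032) = exp(-0.6080) = 0.544439
a = 43.8 * (1 - 0.544439) = 19.953587
b = 1.56 / (1 + exp(-19.5 * m))
exp(-19.5 * 0.032) = exp(-0.6240) = 0.535797
b = 1.56 / (1 + 0.535797) = 1.015759
Hb / (g * T^2) = 2.42 / (9.81 * 6.9^2) = 2.42 / 467.0541 = 0.00518141
gamma_b = b - a * Hb/(g*T^2) = 1.015759 - 19.953587 * 0.00518141 = 0.912372
db = Hb / gamma_b = 2.42 / 0.912372
db = 2.6524 m

2.6524


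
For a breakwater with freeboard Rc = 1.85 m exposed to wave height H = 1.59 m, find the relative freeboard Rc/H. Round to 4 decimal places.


Relative freeboard = Rc / H
= 1.85 / 1.59
= 1.1635

1.1635


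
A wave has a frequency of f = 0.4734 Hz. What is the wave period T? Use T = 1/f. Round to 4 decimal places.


T = 1 / f
T = 1 / 0.4734
T = 2.1124 s

2.1124


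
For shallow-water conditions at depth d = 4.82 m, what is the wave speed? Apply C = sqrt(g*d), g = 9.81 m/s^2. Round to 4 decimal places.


Using the shallow-water approximation:
C = sqrt(g * d) = sqrt(9.81 * 4.82)
C = sqrt(47.2842)
C = 6.8764 m/s

6.8764


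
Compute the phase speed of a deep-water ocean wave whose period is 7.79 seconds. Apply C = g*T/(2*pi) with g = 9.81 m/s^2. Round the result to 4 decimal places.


We use the deep-water celerity formula:
C = g * T / (2 * pi)
C = 9.81 * 7.79 / (2 * 3.14159...)
C = 76.419900 / 6.283185
C = 12.1626 m/s

12.1626


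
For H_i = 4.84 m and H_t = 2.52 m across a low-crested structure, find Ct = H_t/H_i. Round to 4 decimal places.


Ct = H_t / H_i
Ct = 2.52 / 4.84
Ct = 0.5207

0.5207


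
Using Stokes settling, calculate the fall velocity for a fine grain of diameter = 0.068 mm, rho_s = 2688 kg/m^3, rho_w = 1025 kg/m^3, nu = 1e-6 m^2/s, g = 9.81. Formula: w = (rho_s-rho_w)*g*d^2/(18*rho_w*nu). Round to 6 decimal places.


w = (rho_s - rho_w) * g * d^2 / (18 * rho_w * nu)
d = 0.068 mm = 0.000068 m
rho_s - rho_w = 2688 - 1025 = 1663
Numerator = 1663 * 9.81 * (0.000068)^2 = 0.000075436075
Denominator = 18 * 1025 * 1e-6 = 0.018450
w = 0.004089 m/s

0.004089


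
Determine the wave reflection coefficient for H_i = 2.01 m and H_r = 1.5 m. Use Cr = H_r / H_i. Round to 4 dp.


Cr = H_r / H_i
Cr = 1.5 / 2.01
Cr = 0.7463

0.7463


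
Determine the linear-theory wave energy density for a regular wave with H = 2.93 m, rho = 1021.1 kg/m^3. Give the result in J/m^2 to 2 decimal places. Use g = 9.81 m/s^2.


E = (1/8) * rho * g * H^2
E = (1/8) * 1021.1 * 9.81 * 2.93^2
E = 0.125 * 1021.1 * 9.81 * 8.5849
E = 10749.36 J/m^2

10749.36


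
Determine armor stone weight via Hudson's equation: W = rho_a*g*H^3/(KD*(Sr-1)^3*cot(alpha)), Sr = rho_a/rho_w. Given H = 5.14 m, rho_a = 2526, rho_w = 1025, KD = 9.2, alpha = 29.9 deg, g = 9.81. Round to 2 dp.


Sr = rho_a / rho_w = 2526 / 1025 = 2.464390
(Sr - 1) = 1.464390
(Sr - 1)^3 = 3.140295
cot(29.9) = 1 / tan(29.9) = 1 / 0.575026 = 1.739053
Numerator = 2526 * 9.81 * 5.14^3 = 3365051.4641
Denominator = 9.2 * 3.140295 * 1.739053 = 50.242495
W = 3365051.4641 / 50.242495
W = 66976.20 N

66976.20


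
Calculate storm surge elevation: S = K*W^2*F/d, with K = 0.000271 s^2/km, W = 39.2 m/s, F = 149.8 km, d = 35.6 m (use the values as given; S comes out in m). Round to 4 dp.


S = K * W^2 * F / d
W^2 = 39.2^2 = 1536.64
S = 0.000271 * 1536.64 * 149.8 / 35.6
Numerator = 0.000271 * 1536.64 * 149.8 = 62.381130
S = 62.381130 / 35.6 = 1.7523 m

1.7523


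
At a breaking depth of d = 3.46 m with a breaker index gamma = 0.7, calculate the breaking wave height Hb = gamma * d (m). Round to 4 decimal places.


Hb = gamma * d
Hb = 0.7 * 3.46
Hb = 2.4220 m

2.4220


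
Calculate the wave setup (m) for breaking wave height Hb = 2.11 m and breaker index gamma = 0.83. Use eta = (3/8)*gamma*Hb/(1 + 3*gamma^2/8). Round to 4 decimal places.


eta = (3/8) * gamma * Hb / (1 + 3*gamma^2/8)
Numerator = (3/8) * 0.83 * 2.11 = 0.656737
Denominator = 1 + 3*0.83^2/8 = 1 + 0.258338 = 1.258338
eta = 0.656737 / 1.258338
eta = 0.5219 m

0.5219


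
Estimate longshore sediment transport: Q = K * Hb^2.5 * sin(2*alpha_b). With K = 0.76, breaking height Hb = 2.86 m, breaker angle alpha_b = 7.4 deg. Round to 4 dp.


Q = K * Hb^2.5 * sin(2 * alpha_b)
Hb^2.5 = 2.86^2.5 = 13.832959
sin(2 * 7.4) = sin(14.8) = 0.255446
Q = 0.76 * 13.832959 * 0.255446
Q = 2.6855 m^3/s

2.6855


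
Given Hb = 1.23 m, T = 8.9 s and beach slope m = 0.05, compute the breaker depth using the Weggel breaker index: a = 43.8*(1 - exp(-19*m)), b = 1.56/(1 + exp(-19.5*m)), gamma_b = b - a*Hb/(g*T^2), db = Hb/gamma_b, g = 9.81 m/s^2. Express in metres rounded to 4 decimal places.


a = 43.8 * (1 - exp(-19 * m))
exp(-19 * 0.05) = exp(-0.9500) = 0.386741
a = 43.8 * (1 - 0.386741) = 26.860743
b = 1.56 / (1 + exp(-19.5 * m))
exp(-19.5 * 0.05) = exp(-0.9750) = 0.377192
b = 1.56 / (1 + 0.377192) = 1.132739
Hb / (g * T^2) = 1.23 / (9.81 * 8.9^2) = 1.23 / 777.0501 = 0.00158291
gamma_b = b - a * Hb/(g*T^2) = 1.132739 - 26.860743 * 0.00158291 = 1.090221
db = Hb / gamma_b = 1.23 / 1.090221
db = 1.1282 m

1.1282


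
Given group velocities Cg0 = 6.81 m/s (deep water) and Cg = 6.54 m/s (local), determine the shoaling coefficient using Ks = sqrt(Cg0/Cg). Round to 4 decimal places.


Ks = sqrt(Cg0 / Cg)
Ks = sqrt(6.81 / 6.54)
Ks = sqrt(1.0413)
Ks = 1.0204

1.0204


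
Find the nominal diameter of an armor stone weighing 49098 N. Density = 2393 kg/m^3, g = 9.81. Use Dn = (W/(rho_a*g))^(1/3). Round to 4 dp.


V = W / (rho_a * g)
V = 49098 / (2393 * 9.81)
V = 49098 / 23475.33
V = 2.091472 m^3
Dn = V^(1/3) = 2.091472^(1/3)
Dn = 1.2788 m

1.2788


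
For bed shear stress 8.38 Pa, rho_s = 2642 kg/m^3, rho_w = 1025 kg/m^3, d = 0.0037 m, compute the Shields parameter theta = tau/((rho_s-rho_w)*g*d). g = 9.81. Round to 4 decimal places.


theta = tau / ((rho_s - rho_w) * g * d)
rho_s - rho_w = 2642 - 1025 = 1617
Denominator = 1617 * 9.81 * 0.0037 = 58.692249
theta = 8.38 / 58.692249
theta = 0.1428

0.1428


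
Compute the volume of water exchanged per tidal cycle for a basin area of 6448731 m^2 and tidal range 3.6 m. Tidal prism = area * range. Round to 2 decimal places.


Tidal prism = Area * Tidal range
P = 6448731 * 3.6
P = 23215431.60 m^3

23215431.60


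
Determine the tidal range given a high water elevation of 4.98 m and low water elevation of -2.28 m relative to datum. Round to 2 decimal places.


Tidal range = High water - Low water
Tidal range = 4.98 - (-2.28)
Tidal range = 7.26 m

7.26


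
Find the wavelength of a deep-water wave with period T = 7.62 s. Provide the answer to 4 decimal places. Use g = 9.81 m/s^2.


L0 = g * T^2 / (2 * pi)
L0 = 9.81 * 7.62^2 / (2 * pi)
L0 = 9.81 * 58.0644 / 6.28319
L0 = 569.6118 / 6.28319
L0 = 90.6565 m

90.6565


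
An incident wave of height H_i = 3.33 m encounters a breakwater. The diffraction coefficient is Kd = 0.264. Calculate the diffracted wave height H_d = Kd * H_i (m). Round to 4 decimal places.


H_d = Kd * H_i
H_d = 0.264 * 3.33
H_d = 0.8791 m

0.8791


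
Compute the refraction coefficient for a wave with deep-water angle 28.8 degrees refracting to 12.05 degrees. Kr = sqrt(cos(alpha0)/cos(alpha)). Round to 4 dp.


Kr = sqrt(cos(alpha0) / cos(alpha))
cos(28.8) = 0.876307
cos(12.05) = 0.977966
Kr = sqrt(0.876307 / 0.977966)
Kr = sqrt(0.896050)
Kr = 0.9466

0.9466


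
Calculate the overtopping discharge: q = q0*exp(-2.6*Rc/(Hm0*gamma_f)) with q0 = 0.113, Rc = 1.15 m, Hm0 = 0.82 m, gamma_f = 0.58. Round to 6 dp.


q = q0 * exp(-2.6 * Rc / (Hm0 * gamma_f))
Exponent = -2.6 * 1.15 / (0.82 * 0.58)
= -2.6 * 1.15 / 0.4756
= -6.286796
exp(-6.286796) = 0.001861
q = 0.113 * 0.001861
q = 0.000210 m^3/s/m

0.000210
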